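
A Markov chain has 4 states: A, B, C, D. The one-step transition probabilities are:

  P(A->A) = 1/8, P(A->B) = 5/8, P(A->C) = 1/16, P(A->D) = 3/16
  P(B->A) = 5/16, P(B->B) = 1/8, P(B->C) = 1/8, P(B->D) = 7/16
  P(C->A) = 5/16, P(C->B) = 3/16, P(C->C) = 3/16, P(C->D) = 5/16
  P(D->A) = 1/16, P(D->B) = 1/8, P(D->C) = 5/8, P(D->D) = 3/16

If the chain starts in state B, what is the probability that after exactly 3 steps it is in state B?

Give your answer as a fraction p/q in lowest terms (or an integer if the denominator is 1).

Computing P^3 by repeated multiplication:
P^1 =
  A: [1/8, 5/8, 1/16, 3/16]
  B: [5/16, 1/8, 1/8, 7/16]
  C: [5/16, 3/16, 3/16, 5/16]
  D: [1/16, 1/8, 5/8, 3/16]
P^2 =
  A: [31/128, 49/256, 55/256, 45/128]
  B: [37/256, 37/128, 85/256, 15/64]
  C: [45/256, 75/256, 35/128, 33/128]
  D: [65/256, 25/128, 65/256, 19/64]
P^3 =
  A: [367/2048, 1063/4096, 1225/4096, 537/2048]
  B: [929/4096, 893/4096, 65/256, 617/2048]
  C: [881/4096, 471/2048, 1065/4096, 151/512]
  D: [781/4096, 1097/4096, 35/128, 549/2048]

(P^3)[B -> B] = 893/4096

Answer: 893/4096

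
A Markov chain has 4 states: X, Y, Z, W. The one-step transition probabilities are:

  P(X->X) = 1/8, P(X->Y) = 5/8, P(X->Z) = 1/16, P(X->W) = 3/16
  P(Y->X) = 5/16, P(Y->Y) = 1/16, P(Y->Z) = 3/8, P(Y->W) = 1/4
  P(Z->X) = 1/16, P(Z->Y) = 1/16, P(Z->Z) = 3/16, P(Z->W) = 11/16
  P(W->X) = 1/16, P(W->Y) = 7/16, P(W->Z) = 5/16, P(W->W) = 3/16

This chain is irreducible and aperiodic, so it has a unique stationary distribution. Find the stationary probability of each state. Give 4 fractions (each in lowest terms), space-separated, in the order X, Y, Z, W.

Answer: 131/953 253/953 749/2859 958/2859

Derivation:
The stationary distribution satisfies pi = pi * P, i.e.:
  pi_X = 1/8*pi_X + 5/16*pi_Y + 1/16*pi_Z + 1/16*pi_W
  pi_Y = 5/8*pi_X + 1/16*pi_Y + 1/16*pi_Z + 7/16*pi_W
  pi_Z = 1/16*pi_X + 3/8*pi_Y + 3/16*pi_Z + 5/16*pi_W
  pi_W = 3/16*pi_X + 1/4*pi_Y + 11/16*pi_Z + 3/16*pi_W
with normalization: pi_X + pi_Y + pi_Z + pi_W = 1.

Using the first 3 balance equations plus normalization, the linear system A*pi = b is:
  [-7/8, 5/16, 1/16, 1/16] . pi = 0
  [5/8, -15/16, 1/16, 7/16] . pi = 0
  [1/16, 3/8, -13/16, 5/16] . pi = 0
  [1, 1, 1, 1] . pi = 1

Solving yields:
  pi_X = 131/953
  pi_Y = 253/953
  pi_Z = 749/2859
  pi_W = 958/2859

Verification (pi * P):
  131/953*1/8 + 253/953*5/16 + 749/2859*1/16 + 958/2859*1/16 = 131/953 = pi_X  (ok)
  131/953*5/8 + 253/953*1/16 + 749/2859*1/16 + 958/2859*7/16 = 253/953 = pi_Y  (ok)
  131/953*1/16 + 253/953*3/8 + 749/2859*3/16 + 958/2859*5/16 = 749/2859 = pi_Z  (ok)
  131/953*3/16 + 253/953*1/4 + 749/2859*11/16 + 958/2859*3/16 = 958/2859 = pi_W  (ok)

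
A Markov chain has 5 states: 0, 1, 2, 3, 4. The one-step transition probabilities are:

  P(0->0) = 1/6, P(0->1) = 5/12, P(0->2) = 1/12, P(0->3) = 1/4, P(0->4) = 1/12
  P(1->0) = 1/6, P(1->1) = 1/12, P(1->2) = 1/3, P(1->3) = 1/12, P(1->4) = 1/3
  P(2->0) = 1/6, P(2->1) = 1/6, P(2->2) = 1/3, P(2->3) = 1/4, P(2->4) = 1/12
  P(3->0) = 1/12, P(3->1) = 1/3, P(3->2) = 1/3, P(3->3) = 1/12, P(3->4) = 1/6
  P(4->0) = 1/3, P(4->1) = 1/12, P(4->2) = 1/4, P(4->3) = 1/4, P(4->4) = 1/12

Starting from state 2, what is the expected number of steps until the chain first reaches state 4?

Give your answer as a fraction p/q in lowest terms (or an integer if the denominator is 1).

Let h_i = expected steps to first reach 4 from state i.
Boundary: h_4 = 0.
First-step equations for the other states:
  h_0 = 1 + 1/6*h_0 + 5/12*h_1 + 1/12*h_2 + 1/4*h_3 + 1/12*h_4
  h_1 = 1 + 1/6*h_0 + 1/12*h_1 + 1/3*h_2 + 1/12*h_3 + 1/3*h_4
  h_2 = 1 + 1/6*h_0 + 1/6*h_1 + 1/3*h_2 + 1/4*h_3 + 1/12*h_4
  h_3 = 1 + 1/12*h_0 + 1/3*h_1 + 1/3*h_2 + 1/12*h_3 + 1/6*h_4

Substituting h_4 = 0 and rearranging gives the linear system (I - Q) h = 1:
  [5/6, -5/12, -1/12, -1/4] . (h_0, h_1, h_2, h_3) = 1
  [-1/6, 11/12, -1/3, -1/12] . (h_0, h_1, h_2, h_3) = 1
  [-1/6, -1/6, 2/3, -1/4] . (h_0, h_1, h_2, h_3) = 1
  [-1/12, -1/3, -1/3, 11/12] . (h_0, h_1, h_2, h_3) = 1

Solving yields:
  h_0 = 8424/1361
  h_1 = 6984/1361
  h_2 = 8904/1361
  h_3 = 8028/1361

Starting state is 2, so the expected hitting time is h_2 = 8904/1361.

Answer: 8904/1361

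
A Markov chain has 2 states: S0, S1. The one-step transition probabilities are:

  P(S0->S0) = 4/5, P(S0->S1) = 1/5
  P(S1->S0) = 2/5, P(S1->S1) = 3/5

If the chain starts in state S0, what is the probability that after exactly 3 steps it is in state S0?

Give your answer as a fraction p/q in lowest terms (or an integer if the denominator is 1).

Answer: 86/125

Derivation:
Computing P^3 by repeated multiplication:
P^1 =
  S0: [4/5, 1/5]
  S1: [2/5, 3/5]
P^2 =
  S0: [18/25, 7/25]
  S1: [14/25, 11/25]
P^3 =
  S0: [86/125, 39/125]
  S1: [78/125, 47/125]

(P^3)[S0 -> S0] = 86/125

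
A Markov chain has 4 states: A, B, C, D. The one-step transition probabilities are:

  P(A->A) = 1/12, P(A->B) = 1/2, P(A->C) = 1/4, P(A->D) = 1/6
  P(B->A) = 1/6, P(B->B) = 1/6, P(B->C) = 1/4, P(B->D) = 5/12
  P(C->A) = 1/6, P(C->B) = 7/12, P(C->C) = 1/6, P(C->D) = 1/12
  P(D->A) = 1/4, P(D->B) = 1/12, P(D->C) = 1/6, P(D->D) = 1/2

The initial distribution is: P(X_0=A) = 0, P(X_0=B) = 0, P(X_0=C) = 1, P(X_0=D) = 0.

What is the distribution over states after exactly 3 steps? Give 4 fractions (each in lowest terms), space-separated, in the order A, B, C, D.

Answer: 13/72 83/288 11/54 283/864

Derivation:
Propagating the distribution step by step (d_{t+1} = d_t * P):
d_0 = (A=0, B=0, C=1, D=0)
  d_1[A] = 0*1/12 + 0*1/6 + 1*1/6 + 0*1/4 = 1/6
  d_1[B] = 0*1/2 + 0*1/6 + 1*7/12 + 0*1/12 = 7/12
  d_1[C] = 0*1/4 + 0*1/4 + 1*1/6 + 0*1/6 = 1/6
  d_1[D] = 0*1/6 + 0*5/12 + 1*1/12 + 0*1/2 = 1/12
d_1 = (A=1/6, B=7/12, C=1/6, D=1/12)
  d_2[A] = 1/6*1/12 + 7/12*1/6 + 1/6*1/6 + 1/12*1/4 = 23/144
  d_2[B] = 1/6*1/2 + 7/12*1/6 + 1/6*7/12 + 1/12*1/12 = 41/144
  d_2[C] = 1/6*1/4 + 7/12*1/4 + 1/6*1/6 + 1/12*1/6 = 11/48
  d_2[D] = 1/6*1/6 + 7/12*5/12 + 1/6*1/12 + 1/12*1/2 = 47/144
d_2 = (A=23/144, B=41/144, C=11/48, D=47/144)
  d_3[A] = 23/144*1/12 + 41/144*1/6 + 11/48*1/6 + 47/144*1/4 = 13/72
  d_3[B] = 23/144*1/2 + 41/144*1/6 + 11/48*7/12 + 47/144*1/12 = 83/288
  d_3[C] = 23/144*1/4 + 41/144*1/4 + 11/48*1/6 + 47/144*1/6 = 11/54
  d_3[D] = 23/144*1/6 + 41/144*5/12 + 11/48*1/12 + 47/144*1/2 = 283/864
d_3 = (A=13/72, B=83/288, C=11/54, D=283/864)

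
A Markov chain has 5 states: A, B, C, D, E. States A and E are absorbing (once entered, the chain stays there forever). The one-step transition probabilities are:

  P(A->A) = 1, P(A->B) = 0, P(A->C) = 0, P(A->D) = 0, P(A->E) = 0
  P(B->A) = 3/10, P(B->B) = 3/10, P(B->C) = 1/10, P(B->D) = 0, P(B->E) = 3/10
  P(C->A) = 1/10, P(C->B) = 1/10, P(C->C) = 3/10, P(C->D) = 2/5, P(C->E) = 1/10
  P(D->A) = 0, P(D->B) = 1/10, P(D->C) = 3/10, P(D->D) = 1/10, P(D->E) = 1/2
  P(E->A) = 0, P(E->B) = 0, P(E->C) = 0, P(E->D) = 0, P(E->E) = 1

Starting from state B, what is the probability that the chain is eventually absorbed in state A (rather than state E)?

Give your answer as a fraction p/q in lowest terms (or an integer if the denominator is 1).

Answer: 81/172

Derivation:
Let a_i = P(absorbed in A | start in state i).
Boundary conditions: a_A = 1, a_E = 0.
For each transient state i, a_i = sum_j P(i->j) * a_j:
  a_B = 3/10*a_A + 3/10*a_B + 1/10*a_C + 0*a_D + 3/10*a_E
  a_C = 1/10*a_A + 1/10*a_B + 3/10*a_C + 2/5*a_D + 1/10*a_E
  a_D = 0*a_A + 1/10*a_B + 3/10*a_C + 1/10*a_D + 1/2*a_E

Substituting a_A = 1 and a_E = 0, rearrange to (I - Q) a = r where r[i] = P(i -> A):
  [7/10, -1/10, 0] . (a_B, a_C, a_D) = 3/10
  [-1/10, 7/10, -2/5] . (a_B, a_C, a_D) = 1/10
  [-1/10, -3/10, 9/10] . (a_B, a_C, a_D) = 0

Solving yields:
  a_B = 81/172
  a_C = 51/172
  a_D = 13/86

Starting state is B, so the absorption probability is a_B = 81/172.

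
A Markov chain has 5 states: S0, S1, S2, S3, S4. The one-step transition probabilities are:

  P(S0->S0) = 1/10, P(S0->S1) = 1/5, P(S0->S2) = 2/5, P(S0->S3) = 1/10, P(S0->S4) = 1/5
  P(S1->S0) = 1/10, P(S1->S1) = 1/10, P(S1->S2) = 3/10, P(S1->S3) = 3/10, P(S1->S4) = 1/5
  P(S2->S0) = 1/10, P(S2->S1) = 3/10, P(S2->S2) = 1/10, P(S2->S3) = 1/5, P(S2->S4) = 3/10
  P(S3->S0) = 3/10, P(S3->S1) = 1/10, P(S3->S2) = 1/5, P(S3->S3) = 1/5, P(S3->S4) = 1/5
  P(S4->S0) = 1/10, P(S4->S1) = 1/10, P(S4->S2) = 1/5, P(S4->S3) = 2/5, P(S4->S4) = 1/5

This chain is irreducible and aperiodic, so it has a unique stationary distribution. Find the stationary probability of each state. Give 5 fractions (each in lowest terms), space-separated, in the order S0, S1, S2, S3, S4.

The stationary distribution satisfies pi = pi * P, i.e.:
  pi_S0 = 1/10*pi_S0 + 1/10*pi_S1 + 1/10*pi_S2 + 3/10*pi_S3 + 1/10*pi_S4
  pi_S1 = 1/5*pi_S0 + 1/10*pi_S1 + 3/10*pi_S2 + 1/10*pi_S3 + 1/10*pi_S4
  pi_S2 = 2/5*pi_S0 + 3/10*pi_S1 + 1/10*pi_S2 + 1/5*pi_S3 + 1/5*pi_S4
  pi_S3 = 1/10*pi_S0 + 3/10*pi_S1 + 1/5*pi_S2 + 1/5*pi_S3 + 2/5*pi_S4
  pi_S4 = 1/5*pi_S0 + 1/5*pi_S1 + 3/10*pi_S2 + 1/5*pi_S3 + 1/5*pi_S4
with normalization: pi_S0 + pi_S1 + pi_S2 + pi_S3 + pi_S4 = 1.

Using the first 4 balance equations plus normalization, the linear system A*pi = b is:
  [-9/10, 1/10, 1/10, 3/10, 1/10] . pi = 0
  [1/5, -9/10, 3/10, 1/10, 1/10] . pi = 0
  [2/5, 3/10, -9/10, 1/5, 1/5] . pi = 0
  [1/10, 3/10, 1/5, -4/5, 2/5] . pi = 0
  [1, 1, 1, 1, 1] . pi = 1

Solving yields:
  pi_S0 = 341/2287
  pi_S1 = 365/2287
  pi_S2 = 511/2287
  pi_S3 = 1123/4574
  pi_S4 = 1017/4574

Verification (pi * P):
  341/2287*1/10 + 365/2287*1/10 + 511/2287*1/10 + 1123/4574*3/10 + 1017/4574*1/10 = 341/2287 = pi_S0  (ok)
  341/2287*1/5 + 365/2287*1/10 + 511/2287*3/10 + 1123/4574*1/10 + 1017/4574*1/10 = 365/2287 = pi_S1  (ok)
  341/2287*2/5 + 365/2287*3/10 + 511/2287*1/10 + 1123/4574*1/5 + 1017/4574*1/5 = 511/2287 = pi_S2  (ok)
  341/2287*1/10 + 365/2287*3/10 + 511/2287*1/5 + 1123/4574*1/5 + 1017/4574*2/5 = 1123/4574 = pi_S3  (ok)
  341/2287*1/5 + 365/2287*1/5 + 511/2287*3/10 + 1123/4574*1/5 + 1017/4574*1/5 = 1017/4574 = pi_S4  (ok)

Answer: 341/2287 365/2287 511/2287 1123/4574 1017/4574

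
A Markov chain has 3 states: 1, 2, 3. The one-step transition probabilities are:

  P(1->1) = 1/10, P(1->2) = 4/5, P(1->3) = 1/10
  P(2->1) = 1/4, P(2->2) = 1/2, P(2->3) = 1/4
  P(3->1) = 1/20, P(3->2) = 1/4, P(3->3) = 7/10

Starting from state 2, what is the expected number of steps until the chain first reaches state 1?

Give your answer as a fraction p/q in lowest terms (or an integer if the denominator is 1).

Let h_i = expected steps to first reach 1 from state i.
Boundary: h_1 = 0.
First-step equations for the other states:
  h_2 = 1 + 1/4*h_1 + 1/2*h_2 + 1/4*h_3
  h_3 = 1 + 1/20*h_1 + 1/4*h_2 + 7/10*h_3

Substituting h_1 = 0 and rearranging gives the linear system (I - Q) h = 1:
  [1/2, -1/4] . (h_2, h_3) = 1
  [-1/4, 3/10] . (h_2, h_3) = 1

Solving yields:
  h_2 = 44/7
  h_3 = 60/7

Starting state is 2, so the expected hitting time is h_2 = 44/7.

Answer: 44/7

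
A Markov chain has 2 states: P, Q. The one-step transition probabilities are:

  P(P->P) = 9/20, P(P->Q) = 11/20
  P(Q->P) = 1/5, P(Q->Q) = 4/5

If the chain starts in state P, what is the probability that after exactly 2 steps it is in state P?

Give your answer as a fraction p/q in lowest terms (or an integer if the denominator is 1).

Answer: 5/16

Derivation:
Computing P^2 by repeated multiplication:
P^1 =
  P: [9/20, 11/20]
  Q: [1/5, 4/5]
P^2 =
  P: [5/16, 11/16]
  Q: [1/4, 3/4]

(P^2)[P -> P] = 5/16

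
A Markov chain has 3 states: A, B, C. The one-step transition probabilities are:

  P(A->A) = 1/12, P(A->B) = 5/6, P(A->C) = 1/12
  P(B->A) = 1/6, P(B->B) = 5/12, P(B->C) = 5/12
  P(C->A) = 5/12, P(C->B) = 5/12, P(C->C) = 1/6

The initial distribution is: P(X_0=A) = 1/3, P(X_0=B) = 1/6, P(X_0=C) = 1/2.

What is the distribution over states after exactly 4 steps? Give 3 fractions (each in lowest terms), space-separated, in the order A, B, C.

Propagating the distribution step by step (d_{t+1} = d_t * P):
d_0 = (A=1/3, B=1/6, C=1/2)
  d_1[A] = 1/3*1/12 + 1/6*1/6 + 1/2*5/12 = 19/72
  d_1[B] = 1/3*5/6 + 1/6*5/12 + 1/2*5/12 = 5/9
  d_1[C] = 1/3*1/12 + 1/6*5/12 + 1/2*1/6 = 13/72
d_1 = (A=19/72, B=5/9, C=13/72)
  d_2[A] = 19/72*1/12 + 5/9*1/6 + 13/72*5/12 = 41/216
  d_2[B] = 19/72*5/6 + 5/9*5/12 + 13/72*5/12 = 455/864
  d_2[C] = 19/72*1/12 + 5/9*5/12 + 13/72*1/6 = 245/864
d_2 = (A=41/216, B=455/864, C=245/864)
  d_3[A] = 41/216*1/12 + 455/864*1/6 + 245/864*5/12 = 2299/10368
  d_3[B] = 41/216*5/6 + 455/864*5/12 + 245/864*5/12 = 1285/2592
  d_3[C] = 41/216*1/12 + 455/864*5/12 + 245/864*1/6 = 2929/10368
d_3 = (A=2299/10368, B=1285/2592, C=2929/10368)
  d_4[A] = 2299/10368*1/12 + 1285/2592*1/6 + 2929/10368*5/12 = 3403/15552
  d_4[B] = 2299/10368*5/6 + 1285/2592*5/12 + 2929/10368*5/12 = 63335/124416
  d_4[C] = 2299/10368*1/12 + 1285/2592*5/12 + 2929/10368*1/6 = 33857/124416
d_4 = (A=3403/15552, B=63335/124416, C=33857/124416)

Answer: 3403/15552 63335/124416 33857/124416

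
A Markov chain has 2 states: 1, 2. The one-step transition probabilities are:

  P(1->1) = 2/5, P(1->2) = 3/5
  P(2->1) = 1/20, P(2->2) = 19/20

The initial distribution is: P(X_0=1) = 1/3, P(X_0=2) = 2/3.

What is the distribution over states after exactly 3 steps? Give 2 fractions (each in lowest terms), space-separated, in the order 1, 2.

Propagating the distribution step by step (d_{t+1} = d_t * P):
d_0 = (1=1/3, 2=2/3)
  d_1[1] = 1/3*2/5 + 2/3*1/20 = 1/6
  d_1[2] = 1/3*3/5 + 2/3*19/20 = 5/6
d_1 = (1=1/6, 2=5/6)
  d_2[1] = 1/6*2/5 + 5/6*1/20 = 13/120
  d_2[2] = 1/6*3/5 + 5/6*19/20 = 107/120
d_2 = (1=13/120, 2=107/120)
  d_3[1] = 13/120*2/5 + 107/120*1/20 = 211/2400
  d_3[2] = 13/120*3/5 + 107/120*19/20 = 2189/2400
d_3 = (1=211/2400, 2=2189/2400)

Answer: 211/2400 2189/2400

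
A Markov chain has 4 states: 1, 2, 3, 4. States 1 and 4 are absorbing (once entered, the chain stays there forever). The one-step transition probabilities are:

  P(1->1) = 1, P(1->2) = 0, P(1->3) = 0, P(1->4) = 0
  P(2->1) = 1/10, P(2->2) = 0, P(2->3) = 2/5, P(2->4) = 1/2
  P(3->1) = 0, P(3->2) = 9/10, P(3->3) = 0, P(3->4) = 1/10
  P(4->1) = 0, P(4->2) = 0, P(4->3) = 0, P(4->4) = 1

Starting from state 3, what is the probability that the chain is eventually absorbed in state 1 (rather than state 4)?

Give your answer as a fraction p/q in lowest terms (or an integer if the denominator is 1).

Answer: 9/64

Derivation:
Let a_i = P(absorbed in 1 | start in state i).
Boundary conditions: a_1 = 1, a_4 = 0.
For each transient state i, a_i = sum_j P(i->j) * a_j:
  a_2 = 1/10*a_1 + 0*a_2 + 2/5*a_3 + 1/2*a_4
  a_3 = 0*a_1 + 9/10*a_2 + 0*a_3 + 1/10*a_4

Substituting a_1 = 1 and a_4 = 0, rearrange to (I - Q) a = r where r[i] = P(i -> 1):
  [1, -2/5] . (a_2, a_3) = 1/10
  [-9/10, 1] . (a_2, a_3) = 0

Solving yields:
  a_2 = 5/32
  a_3 = 9/64

Starting state is 3, so the absorption probability is a_3 = 9/64.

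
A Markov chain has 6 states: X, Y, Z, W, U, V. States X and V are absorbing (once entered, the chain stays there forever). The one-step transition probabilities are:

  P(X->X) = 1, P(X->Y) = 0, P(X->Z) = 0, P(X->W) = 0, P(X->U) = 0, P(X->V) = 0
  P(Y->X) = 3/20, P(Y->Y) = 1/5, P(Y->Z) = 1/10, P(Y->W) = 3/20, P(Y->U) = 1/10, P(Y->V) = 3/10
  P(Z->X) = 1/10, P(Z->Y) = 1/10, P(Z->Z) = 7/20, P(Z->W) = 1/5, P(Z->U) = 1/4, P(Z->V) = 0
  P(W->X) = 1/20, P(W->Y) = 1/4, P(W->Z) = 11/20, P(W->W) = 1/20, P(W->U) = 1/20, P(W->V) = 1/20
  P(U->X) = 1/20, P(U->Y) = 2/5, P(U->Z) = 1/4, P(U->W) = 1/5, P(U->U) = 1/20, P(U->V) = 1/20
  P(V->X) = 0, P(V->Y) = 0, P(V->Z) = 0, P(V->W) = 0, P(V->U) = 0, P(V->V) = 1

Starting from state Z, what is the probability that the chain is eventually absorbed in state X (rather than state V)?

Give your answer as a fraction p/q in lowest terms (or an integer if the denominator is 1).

Let a_i = P(absorbed in X | start in state i).
Boundary conditions: a_X = 1, a_V = 0.
For each transient state i, a_i = sum_j P(i->j) * a_j:
  a_Y = 3/20*a_X + 1/5*a_Y + 1/10*a_Z + 3/20*a_W + 1/10*a_U + 3/10*a_V
  a_Z = 1/10*a_X + 1/10*a_Y + 7/20*a_Z + 1/5*a_W + 1/4*a_U + 0*a_V
  a_W = 1/20*a_X + 1/4*a_Y + 11/20*a_Z + 1/20*a_W + 1/20*a_U + 1/20*a_V
  a_U = 1/20*a_X + 2/5*a_Y + 1/4*a_Z + 1/5*a_W + 1/20*a_U + 1/20*a_V

Substituting a_X = 1 and a_V = 0, rearrange to (I - Q) a = r where r[i] = P(i -> X):
  [4/5, -1/10, -3/20, -1/10] . (a_Y, a_Z, a_W, a_U) = 3/20
  [-1/10, 13/20, -1/5, -1/4] . (a_Y, a_Z, a_W, a_U) = 1/10
  [-1/4, -11/20, 19/20, -1/20] . (a_Y, a_Z, a_W, a_U) = 1/20
  [-2/5, -1/4, -1/5, 19/20] . (a_Y, a_Z, a_W, a_U) = 1/20

Solving yields:
  a_Y = 7174/17349
  a_Z = 19429/34698
  a_W = 2955/5783
  a_U = 5571/11566

Starting state is Z, so the absorption probability is a_Z = 19429/34698.

Answer: 19429/34698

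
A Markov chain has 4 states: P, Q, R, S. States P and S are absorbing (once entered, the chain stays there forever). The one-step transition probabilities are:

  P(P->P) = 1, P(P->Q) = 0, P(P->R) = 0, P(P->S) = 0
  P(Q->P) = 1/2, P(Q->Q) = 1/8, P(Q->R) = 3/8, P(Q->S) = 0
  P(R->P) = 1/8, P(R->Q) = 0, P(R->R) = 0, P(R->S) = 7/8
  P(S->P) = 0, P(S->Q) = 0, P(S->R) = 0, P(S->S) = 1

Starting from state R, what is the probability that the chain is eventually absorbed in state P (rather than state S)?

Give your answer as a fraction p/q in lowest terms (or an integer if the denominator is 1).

Let a_i = P(absorbed in P | start in state i).
Boundary conditions: a_P = 1, a_S = 0.
For each transient state i, a_i = sum_j P(i->j) * a_j:
  a_Q = 1/2*a_P + 1/8*a_Q + 3/8*a_R + 0*a_S
  a_R = 1/8*a_P + 0*a_Q + 0*a_R + 7/8*a_S

Substituting a_P = 1 and a_S = 0, rearrange to (I - Q) a = r where r[i] = P(i -> P):
  [7/8, -3/8] . (a_Q, a_R) = 1/2
  [0, 1] . (a_Q, a_R) = 1/8

Solving yields:
  a_Q = 5/8
  a_R = 1/8

Starting state is R, so the absorption probability is a_R = 1/8.

Answer: 1/8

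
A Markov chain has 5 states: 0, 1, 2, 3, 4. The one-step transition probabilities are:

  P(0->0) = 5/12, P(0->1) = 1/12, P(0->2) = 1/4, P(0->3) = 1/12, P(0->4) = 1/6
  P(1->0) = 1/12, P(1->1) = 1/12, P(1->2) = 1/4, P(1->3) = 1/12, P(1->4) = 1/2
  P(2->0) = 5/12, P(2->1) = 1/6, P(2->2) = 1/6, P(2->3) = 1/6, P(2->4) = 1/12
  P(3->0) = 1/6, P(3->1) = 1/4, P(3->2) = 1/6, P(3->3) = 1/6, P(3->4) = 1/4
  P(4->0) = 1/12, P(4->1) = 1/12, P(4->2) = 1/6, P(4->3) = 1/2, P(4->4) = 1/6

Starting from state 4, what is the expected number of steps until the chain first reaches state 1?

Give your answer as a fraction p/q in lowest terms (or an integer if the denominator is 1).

Let h_i = expected steps to first reach 1 from state i.
Boundary: h_1 = 0.
First-step equations for the other states:
  h_0 = 1 + 5/12*h_0 + 1/12*h_1 + 1/4*h_2 + 1/12*h_3 + 1/6*h_4
  h_2 = 1 + 5/12*h_0 + 1/6*h_1 + 1/6*h_2 + 1/6*h_3 + 1/12*h_4
  h_3 = 1 + 1/6*h_0 + 1/4*h_1 + 1/6*h_2 + 1/6*h_3 + 1/4*h_4
  h_4 = 1 + 1/12*h_0 + 1/12*h_1 + 1/6*h_2 + 1/2*h_3 + 1/6*h_4

Substituting h_1 = 0 and rearranging gives the linear system (I - Q) h = 1:
  [7/12, -1/4, -1/12, -1/6] . (h_0, h_2, h_3, h_4) = 1
  [-5/12, 5/6, -1/6, -1/12] . (h_0, h_2, h_3, h_4) = 1
  [-1/6, -1/6, 5/6, -1/4] . (h_0, h_2, h_3, h_4) = 1
  [-1/12, -1/6, -1/2, 5/6] . (h_0, h_2, h_3, h_4) = 1

Solving yields:
  h_0 = 206/27
  h_2 = 1507/216
  h_3 = 1351/216
  h_4 = 64/9

Starting state is 4, so the expected hitting time is h_4 = 64/9.

Answer: 64/9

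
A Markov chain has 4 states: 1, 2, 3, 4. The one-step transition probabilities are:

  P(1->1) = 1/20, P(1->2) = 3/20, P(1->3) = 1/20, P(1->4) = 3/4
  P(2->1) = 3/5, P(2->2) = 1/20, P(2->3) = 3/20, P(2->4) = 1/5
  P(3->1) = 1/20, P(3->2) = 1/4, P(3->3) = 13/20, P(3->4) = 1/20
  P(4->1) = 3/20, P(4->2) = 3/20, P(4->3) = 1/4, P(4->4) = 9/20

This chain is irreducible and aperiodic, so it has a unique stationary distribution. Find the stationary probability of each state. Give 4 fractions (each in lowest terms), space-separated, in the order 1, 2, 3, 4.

The stationary distribution satisfies pi = pi * P, i.e.:
  pi_1 = 1/20*pi_1 + 3/5*pi_2 + 1/20*pi_3 + 3/20*pi_4
  pi_2 = 3/20*pi_1 + 1/20*pi_2 + 1/4*pi_3 + 3/20*pi_4
  pi_3 = 1/20*pi_1 + 3/20*pi_2 + 13/20*pi_3 + 1/4*pi_4
  pi_4 = 3/4*pi_1 + 1/5*pi_2 + 1/20*pi_3 + 9/20*pi_4
with normalization: pi_1 + pi_2 + pi_3 + pi_4 = 1.

Using the first 3 balance equations plus normalization, the linear system A*pi = b is:
  [-19/20, 3/5, 1/20, 3/20] . pi = 0
  [3/20, -19/20, 1/4, 3/20] . pi = 0
  [1/20, 3/20, -7/20, 1/4] . pi = 0
  [1, 1, 1, 1] . pi = 1

Solving yields:
  pi_1 = 505/2896
  pi_2 = 241/1448
  pi_3 = 479/1448
  pi_4 = 951/2896

Verification (pi * P):
  505/2896*1/20 + 241/1448*3/5 + 479/1448*1/20 + 951/2896*3/20 = 505/2896 = pi_1  (ok)
  505/2896*3/20 + 241/1448*1/20 + 479/1448*1/4 + 951/2896*3/20 = 241/1448 = pi_2  (ok)
  505/2896*1/20 + 241/1448*3/20 + 479/1448*13/20 + 951/2896*1/4 = 479/1448 = pi_3  (ok)
  505/2896*3/4 + 241/1448*1/5 + 479/1448*1/20 + 951/2896*9/20 = 951/2896 = pi_4  (ok)

Answer: 505/2896 241/1448 479/1448 951/2896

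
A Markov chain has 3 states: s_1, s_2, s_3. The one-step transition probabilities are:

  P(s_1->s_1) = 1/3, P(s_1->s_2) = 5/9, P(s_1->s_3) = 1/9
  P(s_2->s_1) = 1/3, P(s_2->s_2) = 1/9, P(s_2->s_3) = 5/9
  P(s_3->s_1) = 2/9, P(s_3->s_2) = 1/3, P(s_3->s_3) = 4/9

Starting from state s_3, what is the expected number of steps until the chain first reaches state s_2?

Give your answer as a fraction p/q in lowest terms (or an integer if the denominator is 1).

Let h_i = expected steps to first reach s_2 from state i.
Boundary: h_s_2 = 0.
First-step equations for the other states:
  h_s_1 = 1 + 1/3*h_s_1 + 5/9*h_s_2 + 1/9*h_s_3
  h_s_3 = 1 + 2/9*h_s_1 + 1/3*h_s_2 + 4/9*h_s_3

Substituting h_s_2 = 0 and rearranging gives the linear system (I - Q) h = 1:
  [2/3, -1/9] . (h_s_1, h_s_3) = 1
  [-2/9, 5/9] . (h_s_1, h_s_3) = 1

Solving yields:
  h_s_1 = 27/14
  h_s_3 = 18/7

Starting state is s_3, so the expected hitting time is h_s_3 = 18/7.

Answer: 18/7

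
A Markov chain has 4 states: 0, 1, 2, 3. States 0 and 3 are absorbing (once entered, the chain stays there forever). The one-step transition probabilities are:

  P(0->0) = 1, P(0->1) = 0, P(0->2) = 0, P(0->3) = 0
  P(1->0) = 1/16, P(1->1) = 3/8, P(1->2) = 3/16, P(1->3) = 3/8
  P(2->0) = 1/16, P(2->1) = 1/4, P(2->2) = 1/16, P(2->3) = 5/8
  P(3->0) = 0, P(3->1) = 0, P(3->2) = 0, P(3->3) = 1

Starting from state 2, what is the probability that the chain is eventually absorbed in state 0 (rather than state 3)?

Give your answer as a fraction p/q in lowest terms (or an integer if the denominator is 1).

Answer: 7/69

Derivation:
Let a_i = P(absorbed in 0 | start in state i).
Boundary conditions: a_0 = 1, a_3 = 0.
For each transient state i, a_i = sum_j P(i->j) * a_j:
  a_1 = 1/16*a_0 + 3/8*a_1 + 3/16*a_2 + 3/8*a_3
  a_2 = 1/16*a_0 + 1/4*a_1 + 1/16*a_2 + 5/8*a_3

Substituting a_0 = 1 and a_3 = 0, rearrange to (I - Q) a = r where r[i] = P(i -> 0):
  [5/8, -3/16] . (a_1, a_2) = 1/16
  [-1/4, 15/16] . (a_1, a_2) = 1/16

Solving yields:
  a_1 = 3/23
  a_2 = 7/69

Starting state is 2, so the absorption probability is a_2 = 7/69.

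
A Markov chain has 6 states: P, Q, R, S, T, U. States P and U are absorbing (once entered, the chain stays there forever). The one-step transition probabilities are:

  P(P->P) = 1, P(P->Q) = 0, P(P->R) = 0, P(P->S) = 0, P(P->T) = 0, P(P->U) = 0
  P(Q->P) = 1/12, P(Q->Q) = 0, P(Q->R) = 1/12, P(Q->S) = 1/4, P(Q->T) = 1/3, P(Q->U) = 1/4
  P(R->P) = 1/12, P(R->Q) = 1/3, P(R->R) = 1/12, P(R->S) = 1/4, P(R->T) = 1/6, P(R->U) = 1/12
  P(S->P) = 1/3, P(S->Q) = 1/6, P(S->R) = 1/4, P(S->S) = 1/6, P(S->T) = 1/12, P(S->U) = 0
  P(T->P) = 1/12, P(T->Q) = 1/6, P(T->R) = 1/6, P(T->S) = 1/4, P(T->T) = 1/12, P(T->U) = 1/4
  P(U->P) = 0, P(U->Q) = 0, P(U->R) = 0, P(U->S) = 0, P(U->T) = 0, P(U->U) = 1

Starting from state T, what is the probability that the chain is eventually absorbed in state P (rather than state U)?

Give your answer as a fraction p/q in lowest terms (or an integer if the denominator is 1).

Answer: 506/1101

Derivation:
Let a_i = P(absorbed in P | start in state i).
Boundary conditions: a_P = 1, a_U = 0.
For each transient state i, a_i = sum_j P(i->j) * a_j:
  a_Q = 1/12*a_P + 0*a_Q + 1/12*a_R + 1/4*a_S + 1/3*a_T + 1/4*a_U
  a_R = 1/12*a_P + 1/3*a_Q + 1/12*a_R + 1/4*a_S + 1/6*a_T + 1/12*a_U
  a_S = 1/3*a_P + 1/6*a_Q + 1/4*a_R + 1/6*a_S + 1/12*a_T + 0*a_U
  a_T = 1/12*a_P + 1/6*a_Q + 1/6*a_R + 1/4*a_S + 1/12*a_T + 1/4*a_U

Substituting a_P = 1 and a_U = 0, rearrange to (I - Q) a = r where r[i] = P(i -> P):
  [1, -1/12, -1/4, -1/3] . (a_Q, a_R, a_S, a_T) = 1/12
  [-1/3, 11/12, -1/4, -1/6] . (a_Q, a_R, a_S, a_T) = 1/12
  [-1/6, -1/4, 5/6, -1/12] . (a_Q, a_R, a_S, a_T) = 1/3
  [-1/6, -1/6, -1/4, 11/12] . (a_Q, a_R, a_S, a_T) = 1/12

Solving yields:
  a_Q = 1001/2202
  a_R = 583/1101
  a_S = 766/1101
  a_T = 506/1101

Starting state is T, so the absorption probability is a_T = 506/1101.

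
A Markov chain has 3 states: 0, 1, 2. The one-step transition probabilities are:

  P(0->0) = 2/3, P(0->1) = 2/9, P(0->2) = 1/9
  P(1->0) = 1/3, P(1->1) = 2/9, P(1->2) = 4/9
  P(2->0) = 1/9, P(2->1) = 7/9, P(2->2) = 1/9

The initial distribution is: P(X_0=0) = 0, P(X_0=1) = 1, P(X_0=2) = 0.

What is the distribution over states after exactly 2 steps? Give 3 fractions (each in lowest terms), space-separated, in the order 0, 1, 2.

Answer: 28/81 38/81 5/27

Derivation:
Propagating the distribution step by step (d_{t+1} = d_t * P):
d_0 = (0=0, 1=1, 2=0)
  d_1[0] = 0*2/3 + 1*1/3 + 0*1/9 = 1/3
  d_1[1] = 0*2/9 + 1*2/9 + 0*7/9 = 2/9
  d_1[2] = 0*1/9 + 1*4/9 + 0*1/9 = 4/9
d_1 = (0=1/3, 1=2/9, 2=4/9)
  d_2[0] = 1/3*2/3 + 2/9*1/3 + 4/9*1/9 = 28/81
  d_2[1] = 1/3*2/9 + 2/9*2/9 + 4/9*7/9 = 38/81
  d_2[2] = 1/3*1/9 + 2/9*4/9 + 4/9*1/9 = 5/27
d_2 = (0=28/81, 1=38/81, 2=5/27)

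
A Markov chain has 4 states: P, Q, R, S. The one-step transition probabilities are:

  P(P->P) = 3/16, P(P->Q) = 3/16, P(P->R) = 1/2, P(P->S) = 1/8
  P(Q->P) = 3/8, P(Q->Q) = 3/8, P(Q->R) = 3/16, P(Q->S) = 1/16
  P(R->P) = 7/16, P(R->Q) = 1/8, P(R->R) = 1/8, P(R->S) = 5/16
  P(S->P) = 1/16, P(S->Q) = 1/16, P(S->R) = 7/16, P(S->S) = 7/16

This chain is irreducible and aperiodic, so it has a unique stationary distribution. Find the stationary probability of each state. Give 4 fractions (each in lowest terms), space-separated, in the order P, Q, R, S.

The stationary distribution satisfies pi = pi * P, i.e.:
  pi_P = 3/16*pi_P + 3/8*pi_Q + 7/16*pi_R + 1/16*pi_S
  pi_Q = 3/16*pi_P + 3/8*pi_Q + 1/8*pi_R + 1/16*pi_S
  pi_R = 1/2*pi_P + 3/16*pi_Q + 1/8*pi_R + 7/16*pi_S
  pi_S = 1/8*pi_P + 1/16*pi_Q + 5/16*pi_R + 7/16*pi_S
with normalization: pi_P + pi_Q + pi_R + pi_S = 1.

Using the first 3 balance equations plus normalization, the linear system A*pi = b is:
  [-13/16, 3/8, 7/16, 1/16] . pi = 0
  [3/16, -5/8, 1/8, 1/16] . pi = 0
  [1/2, 3/16, -7/8, 7/16] . pi = 0
  [1, 1, 1, 1] . pi = 1

Solving yields:
  pi_P = 271/1019
  pi_Q = 171/1019
  pi_R = 320/1019
  pi_S = 257/1019

Verification (pi * P):
  271/1019*3/16 + 171/1019*3/8 + 320/1019*7/16 + 257/1019*1/16 = 271/1019 = pi_P  (ok)
  271/1019*3/16 + 171/1019*3/8 + 320/1019*1/8 + 257/1019*1/16 = 171/1019 = pi_Q  (ok)
  271/1019*1/2 + 171/1019*3/16 + 320/1019*1/8 + 257/1019*7/16 = 320/1019 = pi_R  (ok)
  271/1019*1/8 + 171/1019*1/16 + 320/1019*5/16 + 257/1019*7/16 = 257/1019 = pi_S  (ok)

Answer: 271/1019 171/1019 320/1019 257/1019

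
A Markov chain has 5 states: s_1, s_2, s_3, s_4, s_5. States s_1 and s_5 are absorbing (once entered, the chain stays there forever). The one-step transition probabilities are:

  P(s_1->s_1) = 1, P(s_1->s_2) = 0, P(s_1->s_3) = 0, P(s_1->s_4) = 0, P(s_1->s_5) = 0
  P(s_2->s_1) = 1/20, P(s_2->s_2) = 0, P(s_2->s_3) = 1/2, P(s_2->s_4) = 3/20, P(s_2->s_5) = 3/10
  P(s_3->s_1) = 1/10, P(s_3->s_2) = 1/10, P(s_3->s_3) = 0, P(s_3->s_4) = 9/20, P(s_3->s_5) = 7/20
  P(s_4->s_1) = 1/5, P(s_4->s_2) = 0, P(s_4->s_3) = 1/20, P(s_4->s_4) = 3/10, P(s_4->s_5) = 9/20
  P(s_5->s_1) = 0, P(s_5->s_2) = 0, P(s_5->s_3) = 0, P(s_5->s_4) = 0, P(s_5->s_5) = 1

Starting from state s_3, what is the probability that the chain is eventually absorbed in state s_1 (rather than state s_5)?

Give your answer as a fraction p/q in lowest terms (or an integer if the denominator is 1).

Let a_i = P(absorbed in s_1 | start in state i).
Boundary conditions: a_s_1 = 1, a_s_5 = 0.
For each transient state i, a_i = sum_j P(i->j) * a_j:
  a_s_2 = 1/20*a_s_1 + 0*a_s_2 + 1/2*a_s_3 + 3/20*a_s_4 + 3/10*a_s_5
  a_s_3 = 1/10*a_s_1 + 1/10*a_s_2 + 0*a_s_3 + 9/20*a_s_4 + 7/20*a_s_5
  a_s_4 = 1/5*a_s_1 + 0*a_s_2 + 1/20*a_s_3 + 3/10*a_s_4 + 9/20*a_s_5

Substituting a_s_1 = 1 and a_s_5 = 0, rearrange to (I - Q) a = r where r[i] = P(i -> s_1):
  [1, -1/2, -3/20] . (a_s_2, a_s_3, a_s_4) = 1/20
  [-1/10, 1, -9/20] . (a_s_2, a_s_3, a_s_4) = 1/10
  [0, -1/20, 7/10] . (a_s_2, a_s_3, a_s_4) = 1/5

Solving yields:
  a_s_2 = 1157/5134
  a_s_3 = 666/2567
  a_s_4 = 781/2567

Starting state is s_3, so the absorption probability is a_s_3 = 666/2567.

Answer: 666/2567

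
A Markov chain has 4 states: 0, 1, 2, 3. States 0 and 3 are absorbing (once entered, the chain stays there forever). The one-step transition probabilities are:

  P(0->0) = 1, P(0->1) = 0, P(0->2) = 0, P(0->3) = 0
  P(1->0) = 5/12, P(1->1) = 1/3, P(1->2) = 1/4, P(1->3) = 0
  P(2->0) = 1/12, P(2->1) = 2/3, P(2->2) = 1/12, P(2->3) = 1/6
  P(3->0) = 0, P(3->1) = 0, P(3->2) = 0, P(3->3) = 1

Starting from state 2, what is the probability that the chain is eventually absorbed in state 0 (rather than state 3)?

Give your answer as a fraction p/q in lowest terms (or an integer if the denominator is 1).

Let a_i = P(absorbed in 0 | start in state i).
Boundary conditions: a_0 = 1, a_3 = 0.
For each transient state i, a_i = sum_j P(i->j) * a_j:
  a_1 = 5/12*a_0 + 1/3*a_1 + 1/4*a_2 + 0*a_3
  a_2 = 1/12*a_0 + 2/3*a_1 + 1/12*a_2 + 1/6*a_3

Substituting a_0 = 1 and a_3 = 0, rearrange to (I - Q) a = r where r[i] = P(i -> 0):
  [2/3, -1/4] . (a_1, a_2) = 5/12
  [-2/3, 11/12] . (a_1, a_2) = 1/12

Solving yields:
  a_1 = 29/32
  a_2 = 3/4

Starting state is 2, so the absorption probability is a_2 = 3/4.

Answer: 3/4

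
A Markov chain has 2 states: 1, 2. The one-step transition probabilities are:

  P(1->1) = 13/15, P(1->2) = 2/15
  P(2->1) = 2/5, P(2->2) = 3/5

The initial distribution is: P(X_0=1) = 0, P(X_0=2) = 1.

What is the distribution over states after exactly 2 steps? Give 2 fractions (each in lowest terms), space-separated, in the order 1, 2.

Propagating the distribution step by step (d_{t+1} = d_t * P):
d_0 = (1=0, 2=1)
  d_1[1] = 0*13/15 + 1*2/5 = 2/5
  d_1[2] = 0*2/15 + 1*3/5 = 3/5
d_1 = (1=2/5, 2=3/5)
  d_2[1] = 2/5*13/15 + 3/5*2/5 = 44/75
  d_2[2] = 2/5*2/15 + 3/5*3/5 = 31/75
d_2 = (1=44/75, 2=31/75)

Answer: 44/75 31/75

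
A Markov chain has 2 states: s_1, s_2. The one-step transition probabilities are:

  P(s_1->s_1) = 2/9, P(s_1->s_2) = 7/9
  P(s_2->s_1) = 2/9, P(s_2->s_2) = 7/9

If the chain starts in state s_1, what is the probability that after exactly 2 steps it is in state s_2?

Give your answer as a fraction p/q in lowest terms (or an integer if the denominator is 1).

Computing P^2 by repeated multiplication:
P^1 =
  s_1: [2/9, 7/9]
  s_2: [2/9, 7/9]
P^2 =
  s_1: [2/9, 7/9]
  s_2: [2/9, 7/9]

(P^2)[s_1 -> s_2] = 7/9

Answer: 7/9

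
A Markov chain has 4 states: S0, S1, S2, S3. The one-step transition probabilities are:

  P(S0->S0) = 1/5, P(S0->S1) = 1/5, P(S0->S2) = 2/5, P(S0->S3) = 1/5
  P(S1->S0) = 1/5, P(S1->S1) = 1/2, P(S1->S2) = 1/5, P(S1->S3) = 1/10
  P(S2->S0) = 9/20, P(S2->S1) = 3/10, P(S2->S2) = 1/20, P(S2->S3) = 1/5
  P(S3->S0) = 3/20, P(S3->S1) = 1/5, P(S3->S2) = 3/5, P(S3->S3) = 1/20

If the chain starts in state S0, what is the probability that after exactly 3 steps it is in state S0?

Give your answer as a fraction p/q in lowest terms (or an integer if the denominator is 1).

Answer: 103/400

Derivation:
Computing P^3 by repeated multiplication:
P^1 =
  S0: [1/5, 1/5, 2/5, 1/5]
  S1: [1/5, 1/2, 1/5, 1/10]
  S2: [9/20, 3/10, 1/20, 1/5]
  S3: [3/20, 1/5, 3/5, 1/20]
P^2 =
  S0: [29/100, 3/10, 13/50, 3/20]
  S1: [49/200, 37/100, 1/4, 27/200]
  S2: [81/400, 59/200, 29/80, 7/50]
  S3: [139/400, 8/25, 4/25, 69/400]
P^3 =
  S0: [103/400, 79/250, 279/1000, 59/400]
  S1: [1023/4000, 42/125, 531/2000, 571/4000]
  S2: [2269/8000, 1299/4000, 1937/8000, 299/2000]
  S3: [1851/8000, 39/125, 629/2000, 1137/8000]

(P^3)[S0 -> S0] = 103/400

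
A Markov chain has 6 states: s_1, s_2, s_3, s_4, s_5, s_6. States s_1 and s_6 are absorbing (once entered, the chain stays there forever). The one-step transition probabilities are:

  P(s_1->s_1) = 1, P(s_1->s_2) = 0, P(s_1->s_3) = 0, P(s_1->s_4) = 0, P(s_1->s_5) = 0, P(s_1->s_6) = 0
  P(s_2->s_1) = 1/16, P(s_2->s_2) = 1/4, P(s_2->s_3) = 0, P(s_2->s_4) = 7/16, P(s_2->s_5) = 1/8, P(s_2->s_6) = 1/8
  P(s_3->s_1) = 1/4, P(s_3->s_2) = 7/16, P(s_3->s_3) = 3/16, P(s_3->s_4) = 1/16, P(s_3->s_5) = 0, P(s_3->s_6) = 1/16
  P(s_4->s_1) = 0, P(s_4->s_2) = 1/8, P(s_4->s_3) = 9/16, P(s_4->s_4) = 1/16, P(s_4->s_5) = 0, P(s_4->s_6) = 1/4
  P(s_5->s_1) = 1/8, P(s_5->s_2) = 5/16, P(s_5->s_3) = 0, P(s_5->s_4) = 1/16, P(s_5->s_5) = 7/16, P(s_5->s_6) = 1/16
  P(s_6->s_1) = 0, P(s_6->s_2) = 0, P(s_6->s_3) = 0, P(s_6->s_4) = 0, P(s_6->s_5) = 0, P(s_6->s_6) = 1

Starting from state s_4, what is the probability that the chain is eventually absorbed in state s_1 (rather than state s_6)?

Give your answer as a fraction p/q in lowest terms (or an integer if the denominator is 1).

Let a_i = P(absorbed in s_1 | start in state i).
Boundary conditions: a_s_1 = 1, a_s_6 = 0.
For each transient state i, a_i = sum_j P(i->j) * a_j:
  a_s_2 = 1/16*a_s_1 + 1/4*a_s_2 + 0*a_s_3 + 7/16*a_s_4 + 1/8*a_s_5 + 1/8*a_s_6
  a_s_3 = 1/4*a_s_1 + 7/16*a_s_2 + 3/16*a_s_3 + 1/16*a_s_4 + 0*a_s_5 + 1/16*a_s_6
  a_s_4 = 0*a_s_1 + 1/8*a_s_2 + 9/16*a_s_3 + 1/16*a_s_4 + 0*a_s_5 + 1/4*a_s_6
  a_s_5 = 1/8*a_s_1 + 5/16*a_s_2 + 0*a_s_3 + 1/16*a_s_4 + 7/16*a_s_5 + 1/16*a_s_6

Substituting a_s_1 = 1 and a_s_6 = 0, rearrange to (I - Q) a = r where r[i] = P(i -> s_1):
  [3/4, 0, -7/16, -1/8] . (a_s_2, a_s_3, a_s_4, a_s_5) = 1/16
  [-7/16, 13/16, -1/16, 0] . (a_s_2, a_s_3, a_s_4, a_s_5) = 1/4
  [-1/8, -9/16, 15/16, 0] . (a_s_2, a_s_3, a_s_4, a_s_5) = 0
  [-5/16, 0, -1/16, 9/16] . (a_s_2, a_s_3, a_s_4, a_s_5) = 1/8

Solving yields:
  a_s_2 = 4758/12443
  a_s_3 = 6751/12443
  a_s_4 = 4685/12443
  a_s_5 = 5929/12443

Starting state is s_4, so the absorption probability is a_s_4 = 4685/12443.

Answer: 4685/12443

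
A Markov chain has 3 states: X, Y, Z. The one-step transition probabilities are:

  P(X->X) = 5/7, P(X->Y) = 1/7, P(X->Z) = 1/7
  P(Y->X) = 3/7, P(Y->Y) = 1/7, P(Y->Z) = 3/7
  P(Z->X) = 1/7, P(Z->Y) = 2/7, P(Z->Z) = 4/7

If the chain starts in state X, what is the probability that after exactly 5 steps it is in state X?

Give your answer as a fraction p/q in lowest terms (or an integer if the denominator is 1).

Computing P^5 by repeated multiplication:
P^1 =
  X: [5/7, 1/7, 1/7]
  Y: [3/7, 1/7, 3/7]
  Z: [1/7, 2/7, 4/7]
P^2 =
  X: [29/49, 8/49, 12/49]
  Y: [3/7, 10/49, 18/49]
  Z: [15/49, 11/49, 23/49]
P^3 =
  X: [181/343, 61/343, 101/343]
  Y: [153/343, 67/343, 123/343]
  Z: [131/343, 72/343, 20/49]
P^4 =
  X: [1189/2401, 444/2401, 768/2401]
  Y: [1089/2401, 466/2401, 846/2401]
  Z: [1011/2401, 69/343, 907/2401]
P^5 =
  X: [8045/16807, 3169/16807, 799/2401]
  Y: [7689/16807, 3247/16807, 5871/16807]
  Z: [7411/16807, 3308/16807, 6088/16807]

(P^5)[X -> X] = 8045/16807

Answer: 8045/16807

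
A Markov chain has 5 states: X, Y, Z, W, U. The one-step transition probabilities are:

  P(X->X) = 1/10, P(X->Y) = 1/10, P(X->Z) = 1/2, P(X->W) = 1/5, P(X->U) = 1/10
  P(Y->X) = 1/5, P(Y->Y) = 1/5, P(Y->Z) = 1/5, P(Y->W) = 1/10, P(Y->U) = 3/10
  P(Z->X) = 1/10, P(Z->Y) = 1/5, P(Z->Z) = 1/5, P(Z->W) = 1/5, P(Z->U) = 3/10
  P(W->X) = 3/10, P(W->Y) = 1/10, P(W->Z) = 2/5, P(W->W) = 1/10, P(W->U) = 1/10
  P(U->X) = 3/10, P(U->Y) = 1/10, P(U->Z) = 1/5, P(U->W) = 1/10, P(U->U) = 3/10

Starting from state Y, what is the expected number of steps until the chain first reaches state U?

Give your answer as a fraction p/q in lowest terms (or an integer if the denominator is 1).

Let h_i = expected steps to first reach U from state i.
Boundary: h_U = 0.
First-step equations for the other states:
  h_X = 1 + 1/10*h_X + 1/10*h_Y + 1/2*h_Z + 1/5*h_W + 1/10*h_U
  h_Y = 1 + 1/5*h_X + 1/5*h_Y + 1/5*h_Z + 1/10*h_W + 3/10*h_U
  h_Z = 1 + 1/10*h_X + 1/5*h_Y + 1/5*h_Z + 1/5*h_W + 3/10*h_U
  h_W = 1 + 3/10*h_X + 1/10*h_Y + 2/5*h_Z + 1/10*h_W + 1/10*h_U

Substituting h_U = 0 and rearranging gives the linear system (I - Q) h = 1:
  [9/10, -1/10, -1/2, -1/5] . (h_X, h_Y, h_Z, h_W) = 1
  [-1/5, 4/5, -1/5, -1/10] . (h_X, h_Y, h_Z, h_W) = 1
  [-1/10, -1/5, 4/5, -1/5] . (h_X, h_Y, h_Z, h_W) = 1
  [-3/10, -1/10, -2/5, 9/10] . (h_X, h_Y, h_Z, h_W) = 1

Solving yields:
  h_X = 13190/2601
  h_Y = 10970/2601
  h_Z = 10990/2601
  h_W = 13390/2601

Starting state is Y, so the expected hitting time is h_Y = 10970/2601.

Answer: 10970/2601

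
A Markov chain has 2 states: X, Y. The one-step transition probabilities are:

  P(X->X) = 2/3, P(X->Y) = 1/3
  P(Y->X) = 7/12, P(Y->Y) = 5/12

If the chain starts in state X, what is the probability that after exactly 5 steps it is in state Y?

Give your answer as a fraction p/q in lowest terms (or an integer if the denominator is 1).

Answer: 22621/62208

Derivation:
Computing P^5 by repeated multiplication:
P^1 =
  X: [2/3, 1/3]
  Y: [7/12, 5/12]
P^2 =
  X: [23/36, 13/36]
  Y: [91/144, 53/144]
P^3 =
  X: [275/432, 157/432]
  Y: [1099/1728, 629/1728]
P^4 =
  X: [3299/5184, 1885/5184]
  Y: [13195/20736, 7541/20736]
P^5 =
  X: [39587/62208, 22621/62208]
  Y: [158347/248832, 90485/248832]

(P^5)[X -> Y] = 22621/62208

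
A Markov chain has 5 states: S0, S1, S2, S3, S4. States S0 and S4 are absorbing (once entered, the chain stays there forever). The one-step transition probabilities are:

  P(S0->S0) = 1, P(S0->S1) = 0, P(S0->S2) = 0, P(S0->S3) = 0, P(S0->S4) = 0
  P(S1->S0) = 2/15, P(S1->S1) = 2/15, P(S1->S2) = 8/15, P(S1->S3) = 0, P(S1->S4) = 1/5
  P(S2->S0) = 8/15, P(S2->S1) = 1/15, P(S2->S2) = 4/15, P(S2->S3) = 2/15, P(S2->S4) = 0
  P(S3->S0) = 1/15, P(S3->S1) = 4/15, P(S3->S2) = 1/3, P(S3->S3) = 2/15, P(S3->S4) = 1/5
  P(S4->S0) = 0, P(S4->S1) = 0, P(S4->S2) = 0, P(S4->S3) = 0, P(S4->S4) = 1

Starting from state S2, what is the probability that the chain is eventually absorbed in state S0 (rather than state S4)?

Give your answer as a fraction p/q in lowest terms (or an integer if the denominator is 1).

Answer: 1420/1561

Derivation:
Let a_i = P(absorbed in S0 | start in state i).
Boundary conditions: a_S0 = 1, a_S4 = 0.
For each transient state i, a_i = sum_j P(i->j) * a_j:
  a_S1 = 2/15*a_S0 + 2/15*a_S1 + 8/15*a_S2 + 0*a_S3 + 1/5*a_S4
  a_S2 = 8/15*a_S0 + 1/15*a_S1 + 4/15*a_S2 + 2/15*a_S3 + 0*a_S4
  a_S3 = 1/15*a_S0 + 4/15*a_S1 + 1/3*a_S2 + 2/15*a_S3 + 1/5*a_S4

Substituting a_S0 = 1 and a_S4 = 0, rearrange to (I - Q) a = r where r[i] = P(i -> S0):
  [13/15, -8/15, 0] . (a_S1, a_S2, a_S3) = 2/15
  [-1/15, 11/15, -2/15] . (a_S1, a_S2, a_S3) = 8/15
  [-4/15, -1/3, 13/15] . (a_S1, a_S2, a_S3) = 1/15

Solving yields:
  a_S1 = 1114/1561
  a_S2 = 1420/1561
  a_S3 = 1009/1561

Starting state is S2, so the absorption probability is a_S2 = 1420/1561.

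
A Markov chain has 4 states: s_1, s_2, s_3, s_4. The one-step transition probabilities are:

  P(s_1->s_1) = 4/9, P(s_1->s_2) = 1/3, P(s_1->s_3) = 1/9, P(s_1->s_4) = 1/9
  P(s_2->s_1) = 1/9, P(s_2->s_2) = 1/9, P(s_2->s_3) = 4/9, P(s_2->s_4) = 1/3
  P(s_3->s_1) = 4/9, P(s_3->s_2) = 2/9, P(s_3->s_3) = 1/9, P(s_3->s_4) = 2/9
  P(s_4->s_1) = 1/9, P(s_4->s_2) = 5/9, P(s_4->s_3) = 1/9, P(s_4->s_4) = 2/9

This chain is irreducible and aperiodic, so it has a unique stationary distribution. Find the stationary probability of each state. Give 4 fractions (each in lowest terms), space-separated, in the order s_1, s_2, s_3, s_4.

Answer: 35/129 38/129 9/43 29/129

Derivation:
The stationary distribution satisfies pi = pi * P, i.e.:
  pi_s_1 = 4/9*pi_s_1 + 1/9*pi_s_2 + 4/9*pi_s_3 + 1/9*pi_s_4
  pi_s_2 = 1/3*pi_s_1 + 1/9*pi_s_2 + 2/9*pi_s_3 + 5/9*pi_s_4
  pi_s_3 = 1/9*pi_s_1 + 4/9*pi_s_2 + 1/9*pi_s_3 + 1/9*pi_s_4
  pi_s_4 = 1/9*pi_s_1 + 1/3*pi_s_2 + 2/9*pi_s_3 + 2/9*pi_s_4
with normalization: pi_s_1 + pi_s_2 + pi_s_3 + pi_s_4 = 1.

Using the first 3 balance equations plus normalization, the linear system A*pi = b is:
  [-5/9, 1/9, 4/9, 1/9] . pi = 0
  [1/3, -8/9, 2/9, 5/9] . pi = 0
  [1/9, 4/9, -8/9, 1/9] . pi = 0
  [1, 1, 1, 1] . pi = 1

Solving yields:
  pi_s_1 = 35/129
  pi_s_2 = 38/129
  pi_s_3 = 9/43
  pi_s_4 = 29/129

Verification (pi * P):
  35/129*4/9 + 38/129*1/9 + 9/43*4/9 + 29/129*1/9 = 35/129 = pi_s_1  (ok)
  35/129*1/3 + 38/129*1/9 + 9/43*2/9 + 29/129*5/9 = 38/129 = pi_s_2  (ok)
  35/129*1/9 + 38/129*4/9 + 9/43*1/9 + 29/129*1/9 = 9/43 = pi_s_3  (ok)
  35/129*1/9 + 38/129*1/3 + 9/43*2/9 + 29/129*2/9 = 29/129 = pi_s_4  (ok)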